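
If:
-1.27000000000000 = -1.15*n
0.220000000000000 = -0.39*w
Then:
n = 1.10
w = -0.56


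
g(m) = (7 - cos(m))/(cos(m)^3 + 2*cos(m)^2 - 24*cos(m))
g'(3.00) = -0.04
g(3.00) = 0.32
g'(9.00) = -0.14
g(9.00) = 0.35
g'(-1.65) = 46.43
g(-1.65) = 3.70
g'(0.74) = -0.35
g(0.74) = -0.39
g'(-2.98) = 0.05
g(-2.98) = 0.32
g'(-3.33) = -0.05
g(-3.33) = 0.33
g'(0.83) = -0.46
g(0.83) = -0.42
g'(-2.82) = 0.10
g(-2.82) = 0.34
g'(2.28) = -0.51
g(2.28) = 0.47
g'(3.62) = 0.17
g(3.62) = 0.36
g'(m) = (7 - cos(m))*(3*sin(m)*cos(m)^2 + 4*sin(m)*cos(m) - 24*sin(m))/(cos(m)^3 + 2*cos(m)^2 - 24*cos(m))^2 + sin(m)/(cos(m)^3 + 2*cos(m)^2 - 24*cos(m))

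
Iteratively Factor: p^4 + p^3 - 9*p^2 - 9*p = (p + 1)*(p^3 - 9*p) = (p - 3)*(p + 1)*(p^2 + 3*p) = (p - 3)*(p + 1)*(p + 3)*(p)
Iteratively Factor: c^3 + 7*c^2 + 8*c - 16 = (c + 4)*(c^2 + 3*c - 4) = (c + 4)^2*(c - 1)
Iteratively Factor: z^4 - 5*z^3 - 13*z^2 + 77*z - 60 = (z - 5)*(z^3 - 13*z + 12) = (z - 5)*(z - 1)*(z^2 + z - 12) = (z - 5)*(z - 1)*(z + 4)*(z - 3)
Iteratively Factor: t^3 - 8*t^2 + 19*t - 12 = (t - 3)*(t^2 - 5*t + 4) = (t - 3)*(t - 1)*(t - 4)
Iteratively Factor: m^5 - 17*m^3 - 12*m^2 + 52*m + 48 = (m + 1)*(m^4 - m^3 - 16*m^2 + 4*m + 48) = (m - 4)*(m + 1)*(m^3 + 3*m^2 - 4*m - 12) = (m - 4)*(m + 1)*(m + 2)*(m^2 + m - 6) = (m - 4)*(m + 1)*(m + 2)*(m + 3)*(m - 2)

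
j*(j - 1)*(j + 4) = j^3 + 3*j^2 - 4*j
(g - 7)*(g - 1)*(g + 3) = g^3 - 5*g^2 - 17*g + 21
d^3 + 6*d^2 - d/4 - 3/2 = (d - 1/2)*(d + 1/2)*(d + 6)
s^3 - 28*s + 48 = (s - 4)*(s - 2)*(s + 6)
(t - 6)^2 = t^2 - 12*t + 36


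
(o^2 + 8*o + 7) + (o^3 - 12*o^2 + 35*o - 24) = o^3 - 11*o^2 + 43*o - 17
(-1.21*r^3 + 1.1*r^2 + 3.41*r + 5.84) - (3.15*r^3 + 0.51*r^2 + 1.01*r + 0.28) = -4.36*r^3 + 0.59*r^2 + 2.4*r + 5.56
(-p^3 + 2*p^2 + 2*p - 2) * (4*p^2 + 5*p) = -4*p^5 + 3*p^4 + 18*p^3 + 2*p^2 - 10*p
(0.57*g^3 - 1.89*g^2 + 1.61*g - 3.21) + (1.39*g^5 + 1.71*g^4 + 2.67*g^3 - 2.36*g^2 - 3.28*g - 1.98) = 1.39*g^5 + 1.71*g^4 + 3.24*g^3 - 4.25*g^2 - 1.67*g - 5.19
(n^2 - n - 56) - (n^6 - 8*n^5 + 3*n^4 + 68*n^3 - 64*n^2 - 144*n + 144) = -n^6 + 8*n^5 - 3*n^4 - 68*n^3 + 65*n^2 + 143*n - 200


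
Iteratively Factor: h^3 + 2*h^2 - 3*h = (h)*(h^2 + 2*h - 3) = h*(h + 3)*(h - 1)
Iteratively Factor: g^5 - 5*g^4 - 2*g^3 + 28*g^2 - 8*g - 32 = (g - 4)*(g^4 - g^3 - 6*g^2 + 4*g + 8) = (g - 4)*(g - 2)*(g^3 + g^2 - 4*g - 4) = (g - 4)*(g - 2)*(g + 2)*(g^2 - g - 2) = (g - 4)*(g - 2)^2*(g + 2)*(g + 1)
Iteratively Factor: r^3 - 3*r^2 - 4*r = (r)*(r^2 - 3*r - 4) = r*(r - 4)*(r + 1)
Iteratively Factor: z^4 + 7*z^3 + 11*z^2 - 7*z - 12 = (z - 1)*(z^3 + 8*z^2 + 19*z + 12) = (z - 1)*(z + 3)*(z^2 + 5*z + 4) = (z - 1)*(z + 1)*(z + 3)*(z + 4)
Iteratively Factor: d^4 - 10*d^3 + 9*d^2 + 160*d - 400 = (d - 5)*(d^3 - 5*d^2 - 16*d + 80) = (d - 5)*(d - 4)*(d^2 - d - 20) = (d - 5)^2*(d - 4)*(d + 4)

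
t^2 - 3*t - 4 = (t - 4)*(t + 1)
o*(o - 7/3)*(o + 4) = o^3 + 5*o^2/3 - 28*o/3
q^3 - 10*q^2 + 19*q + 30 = (q - 6)*(q - 5)*(q + 1)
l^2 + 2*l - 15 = (l - 3)*(l + 5)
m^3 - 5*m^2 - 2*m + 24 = (m - 4)*(m - 3)*(m + 2)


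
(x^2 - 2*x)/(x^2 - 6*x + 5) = x*(x - 2)/(x^2 - 6*x + 5)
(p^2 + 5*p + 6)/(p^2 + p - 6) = (p + 2)/(p - 2)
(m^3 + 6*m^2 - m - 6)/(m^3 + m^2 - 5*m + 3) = (m^2 + 7*m + 6)/(m^2 + 2*m - 3)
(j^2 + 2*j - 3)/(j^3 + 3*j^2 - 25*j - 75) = (j - 1)/(j^2 - 25)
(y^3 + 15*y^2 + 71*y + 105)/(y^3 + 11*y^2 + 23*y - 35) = (y + 3)/(y - 1)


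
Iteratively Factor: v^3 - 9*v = (v)*(v^2 - 9) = v*(v + 3)*(v - 3)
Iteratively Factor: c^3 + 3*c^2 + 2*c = (c + 1)*(c^2 + 2*c) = c*(c + 1)*(c + 2)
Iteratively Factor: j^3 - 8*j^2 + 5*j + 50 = (j - 5)*(j^2 - 3*j - 10) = (j - 5)*(j + 2)*(j - 5)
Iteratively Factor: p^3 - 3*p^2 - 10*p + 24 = (p - 4)*(p^2 + p - 6) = (p - 4)*(p + 3)*(p - 2)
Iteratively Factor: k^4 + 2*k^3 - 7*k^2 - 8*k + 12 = (k + 2)*(k^3 - 7*k + 6) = (k - 2)*(k + 2)*(k^2 + 2*k - 3) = (k - 2)*(k - 1)*(k + 2)*(k + 3)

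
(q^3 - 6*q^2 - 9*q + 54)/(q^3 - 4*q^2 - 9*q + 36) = (q - 6)/(q - 4)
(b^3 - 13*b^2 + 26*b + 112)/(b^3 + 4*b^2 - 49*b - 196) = (b^2 - 6*b - 16)/(b^2 + 11*b + 28)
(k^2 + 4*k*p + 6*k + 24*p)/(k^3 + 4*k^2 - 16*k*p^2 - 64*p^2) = (-k - 6)/(-k^2 + 4*k*p - 4*k + 16*p)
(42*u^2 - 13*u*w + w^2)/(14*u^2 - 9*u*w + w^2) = (6*u - w)/(2*u - w)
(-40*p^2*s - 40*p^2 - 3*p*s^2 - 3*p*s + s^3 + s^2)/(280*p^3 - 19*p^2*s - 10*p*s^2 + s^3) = (-s - 1)/(7*p - s)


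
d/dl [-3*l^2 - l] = -6*l - 1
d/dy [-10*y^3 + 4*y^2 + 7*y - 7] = -30*y^2 + 8*y + 7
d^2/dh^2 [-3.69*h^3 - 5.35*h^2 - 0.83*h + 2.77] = -22.14*h - 10.7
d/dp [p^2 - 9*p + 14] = 2*p - 9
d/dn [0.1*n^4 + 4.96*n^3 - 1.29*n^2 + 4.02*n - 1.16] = 0.4*n^3 + 14.88*n^2 - 2.58*n + 4.02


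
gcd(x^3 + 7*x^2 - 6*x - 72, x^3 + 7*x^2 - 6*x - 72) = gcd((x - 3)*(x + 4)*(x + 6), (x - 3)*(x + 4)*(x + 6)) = x^3 + 7*x^2 - 6*x - 72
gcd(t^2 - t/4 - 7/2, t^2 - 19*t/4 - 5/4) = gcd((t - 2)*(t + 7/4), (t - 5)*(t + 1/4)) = 1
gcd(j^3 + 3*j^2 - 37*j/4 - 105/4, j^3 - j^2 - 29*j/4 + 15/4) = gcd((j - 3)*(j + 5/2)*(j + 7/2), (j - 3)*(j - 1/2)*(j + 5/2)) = j^2 - j/2 - 15/2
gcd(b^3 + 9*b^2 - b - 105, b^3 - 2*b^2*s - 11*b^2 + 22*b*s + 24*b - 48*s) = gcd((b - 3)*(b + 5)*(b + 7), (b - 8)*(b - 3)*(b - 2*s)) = b - 3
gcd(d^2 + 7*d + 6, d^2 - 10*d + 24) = 1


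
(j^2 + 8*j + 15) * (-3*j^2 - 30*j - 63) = -3*j^4 - 54*j^3 - 348*j^2 - 954*j - 945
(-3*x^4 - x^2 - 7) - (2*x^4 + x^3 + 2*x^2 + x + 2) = -5*x^4 - x^3 - 3*x^2 - x - 9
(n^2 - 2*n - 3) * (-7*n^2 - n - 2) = -7*n^4 + 13*n^3 + 21*n^2 + 7*n + 6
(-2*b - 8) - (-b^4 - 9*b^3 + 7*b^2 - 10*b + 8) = b^4 + 9*b^3 - 7*b^2 + 8*b - 16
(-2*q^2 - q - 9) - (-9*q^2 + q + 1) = 7*q^2 - 2*q - 10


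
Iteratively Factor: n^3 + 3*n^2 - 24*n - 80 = (n + 4)*(n^2 - n - 20) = (n - 5)*(n + 4)*(n + 4)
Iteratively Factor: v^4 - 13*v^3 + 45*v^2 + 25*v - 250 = (v - 5)*(v^3 - 8*v^2 + 5*v + 50) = (v - 5)*(v + 2)*(v^2 - 10*v + 25) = (v - 5)^2*(v + 2)*(v - 5)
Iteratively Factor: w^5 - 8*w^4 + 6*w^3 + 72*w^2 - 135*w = (w + 3)*(w^4 - 11*w^3 + 39*w^2 - 45*w) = (w - 3)*(w + 3)*(w^3 - 8*w^2 + 15*w) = w*(w - 3)*(w + 3)*(w^2 - 8*w + 15) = w*(w - 5)*(w - 3)*(w + 3)*(w - 3)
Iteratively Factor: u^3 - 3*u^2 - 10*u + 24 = (u + 3)*(u^2 - 6*u + 8) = (u - 4)*(u + 3)*(u - 2)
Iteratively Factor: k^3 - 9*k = (k - 3)*(k^2 + 3*k) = (k - 3)*(k + 3)*(k)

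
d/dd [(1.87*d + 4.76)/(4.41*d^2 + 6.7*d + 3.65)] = (8.2467*d^2 + 12.529*d - (1.87*d + 4.76)*(8.82*d + 6.7) + 6.8255)/(4.41*d^2 + 6.7*d + 3.65)^2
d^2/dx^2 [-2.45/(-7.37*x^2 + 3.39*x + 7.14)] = (266.15281*x^2 - 122.42307*x - 2.45*(14.74*x - 3.39)*(29.48*x - 6.78) - 257.84682)/(-7.37*x^2 + 3.39*x + 7.14)^3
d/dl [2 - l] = -1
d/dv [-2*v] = -2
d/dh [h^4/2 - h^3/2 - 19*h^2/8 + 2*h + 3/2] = 2*h^3 - 3*h^2/2 - 19*h/4 + 2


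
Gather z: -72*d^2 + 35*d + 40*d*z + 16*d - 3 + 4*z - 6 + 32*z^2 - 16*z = -72*d^2 + 51*d + 32*z^2 + z*(40*d - 12) - 9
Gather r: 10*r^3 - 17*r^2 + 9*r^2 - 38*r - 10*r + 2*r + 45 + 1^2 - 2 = 10*r^3 - 8*r^2 - 46*r + 44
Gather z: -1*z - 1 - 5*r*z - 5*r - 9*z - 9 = -5*r + z*(-5*r - 10) - 10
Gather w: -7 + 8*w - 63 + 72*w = 80*w - 70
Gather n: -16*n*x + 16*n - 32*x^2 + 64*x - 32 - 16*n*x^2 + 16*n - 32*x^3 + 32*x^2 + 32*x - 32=n*(-16*x^2 - 16*x + 32) - 32*x^3 + 96*x - 64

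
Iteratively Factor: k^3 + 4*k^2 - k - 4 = (k + 1)*(k^2 + 3*k - 4) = (k + 1)*(k + 4)*(k - 1)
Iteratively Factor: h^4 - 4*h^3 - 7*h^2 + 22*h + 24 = (h - 4)*(h^3 - 7*h - 6) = (h - 4)*(h + 2)*(h^2 - 2*h - 3) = (h - 4)*(h + 1)*(h + 2)*(h - 3)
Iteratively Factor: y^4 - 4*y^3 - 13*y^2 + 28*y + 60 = (y + 2)*(y^3 - 6*y^2 - y + 30) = (y - 3)*(y + 2)*(y^2 - 3*y - 10) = (y - 5)*(y - 3)*(y + 2)*(y + 2)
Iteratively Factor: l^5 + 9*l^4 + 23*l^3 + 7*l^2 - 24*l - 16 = (l - 1)*(l^4 + 10*l^3 + 33*l^2 + 40*l + 16) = (l - 1)*(l + 1)*(l^3 + 9*l^2 + 24*l + 16) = (l - 1)*(l + 1)*(l + 4)*(l^2 + 5*l + 4) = (l - 1)*(l + 1)*(l + 4)^2*(l + 1)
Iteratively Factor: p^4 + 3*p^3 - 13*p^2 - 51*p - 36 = (p + 3)*(p^3 - 13*p - 12) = (p + 1)*(p + 3)*(p^2 - p - 12) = (p - 4)*(p + 1)*(p + 3)*(p + 3)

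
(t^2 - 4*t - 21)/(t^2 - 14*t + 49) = (t + 3)/(t - 7)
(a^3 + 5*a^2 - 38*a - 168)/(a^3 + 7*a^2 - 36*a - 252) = (a + 4)/(a + 6)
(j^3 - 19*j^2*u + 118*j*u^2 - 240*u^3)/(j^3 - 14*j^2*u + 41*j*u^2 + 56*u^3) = (-j^2 + 11*j*u - 30*u^2)/(-j^2 + 6*j*u + 7*u^2)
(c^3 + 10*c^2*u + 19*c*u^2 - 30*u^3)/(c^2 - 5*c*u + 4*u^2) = (-c^2 - 11*c*u - 30*u^2)/(-c + 4*u)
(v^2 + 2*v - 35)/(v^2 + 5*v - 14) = (v - 5)/(v - 2)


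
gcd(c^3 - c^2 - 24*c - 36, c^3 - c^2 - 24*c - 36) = c^3 - c^2 - 24*c - 36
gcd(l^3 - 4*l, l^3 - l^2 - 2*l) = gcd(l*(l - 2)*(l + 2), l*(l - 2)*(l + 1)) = l^2 - 2*l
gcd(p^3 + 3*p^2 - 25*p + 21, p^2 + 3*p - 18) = p - 3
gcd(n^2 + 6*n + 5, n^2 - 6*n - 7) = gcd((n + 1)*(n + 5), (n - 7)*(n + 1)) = n + 1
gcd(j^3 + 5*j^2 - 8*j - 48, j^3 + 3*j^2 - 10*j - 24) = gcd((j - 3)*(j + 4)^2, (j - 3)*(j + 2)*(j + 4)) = j^2 + j - 12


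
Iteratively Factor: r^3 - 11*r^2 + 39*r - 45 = (r - 3)*(r^2 - 8*r + 15) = (r - 3)^2*(r - 5)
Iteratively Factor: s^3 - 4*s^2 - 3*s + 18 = (s - 3)*(s^2 - s - 6) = (s - 3)*(s + 2)*(s - 3)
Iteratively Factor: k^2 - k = (k - 1)*(k)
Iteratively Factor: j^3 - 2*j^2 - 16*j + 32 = (j + 4)*(j^2 - 6*j + 8) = (j - 4)*(j + 4)*(j - 2)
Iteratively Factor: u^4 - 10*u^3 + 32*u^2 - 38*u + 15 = (u - 1)*(u^3 - 9*u^2 + 23*u - 15) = (u - 1)^2*(u^2 - 8*u + 15) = (u - 5)*(u - 1)^2*(u - 3)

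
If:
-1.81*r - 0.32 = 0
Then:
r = -0.18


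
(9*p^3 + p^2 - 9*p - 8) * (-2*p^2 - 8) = -18*p^5 - 2*p^4 - 54*p^3 + 8*p^2 + 72*p + 64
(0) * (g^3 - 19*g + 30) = 0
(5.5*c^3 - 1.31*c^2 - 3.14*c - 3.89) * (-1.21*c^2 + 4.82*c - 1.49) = -6.655*c^5 + 28.0951*c^4 - 10.7098*c^3 - 8.476*c^2 - 14.0712*c + 5.7961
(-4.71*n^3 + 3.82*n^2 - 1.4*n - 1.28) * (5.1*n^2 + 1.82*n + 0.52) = -24.021*n^5 + 10.9098*n^4 - 2.6368*n^3 - 7.0896*n^2 - 3.0576*n - 0.6656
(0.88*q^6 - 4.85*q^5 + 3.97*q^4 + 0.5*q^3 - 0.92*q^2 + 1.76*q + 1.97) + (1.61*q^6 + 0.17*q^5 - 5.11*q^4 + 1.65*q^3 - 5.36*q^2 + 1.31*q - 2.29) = 2.49*q^6 - 4.68*q^5 - 1.14*q^4 + 2.15*q^3 - 6.28*q^2 + 3.07*q - 0.32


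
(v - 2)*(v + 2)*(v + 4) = v^3 + 4*v^2 - 4*v - 16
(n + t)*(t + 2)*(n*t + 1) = n^2*t^2 + 2*n^2*t + n*t^3 + 2*n*t^2 + n*t + 2*n + t^2 + 2*t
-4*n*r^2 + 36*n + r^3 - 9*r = (-4*n + r)*(r - 3)*(r + 3)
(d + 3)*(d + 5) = d^2 + 8*d + 15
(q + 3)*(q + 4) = q^2 + 7*q + 12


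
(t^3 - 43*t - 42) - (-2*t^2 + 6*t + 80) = t^3 + 2*t^2 - 49*t - 122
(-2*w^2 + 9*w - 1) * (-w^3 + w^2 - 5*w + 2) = 2*w^5 - 11*w^4 + 20*w^3 - 50*w^2 + 23*w - 2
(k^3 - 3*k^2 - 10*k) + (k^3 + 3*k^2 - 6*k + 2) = 2*k^3 - 16*k + 2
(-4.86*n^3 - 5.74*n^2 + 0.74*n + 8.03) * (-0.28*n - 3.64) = 1.3608*n^4 + 19.2976*n^3 + 20.6864*n^2 - 4.942*n - 29.2292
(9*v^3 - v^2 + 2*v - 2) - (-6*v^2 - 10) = 9*v^3 + 5*v^2 + 2*v + 8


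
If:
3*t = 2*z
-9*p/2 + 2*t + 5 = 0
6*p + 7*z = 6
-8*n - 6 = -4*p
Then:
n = -65/316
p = 86/79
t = -4/79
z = -6/79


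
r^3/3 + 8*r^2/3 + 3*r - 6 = (r/3 + 1)*(r - 1)*(r + 6)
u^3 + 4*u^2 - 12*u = u*(u - 2)*(u + 6)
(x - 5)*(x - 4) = x^2 - 9*x + 20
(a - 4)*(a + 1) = a^2 - 3*a - 4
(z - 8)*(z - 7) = z^2 - 15*z + 56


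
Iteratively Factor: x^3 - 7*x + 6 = (x - 2)*(x^2 + 2*x - 3) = (x - 2)*(x - 1)*(x + 3)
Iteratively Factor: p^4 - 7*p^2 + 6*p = (p - 1)*(p^3 + p^2 - 6*p) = (p - 1)*(p + 3)*(p^2 - 2*p) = p*(p - 1)*(p + 3)*(p - 2)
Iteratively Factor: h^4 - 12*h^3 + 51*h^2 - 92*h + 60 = (h - 2)*(h^3 - 10*h^2 + 31*h - 30) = (h - 3)*(h - 2)*(h^2 - 7*h + 10) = (h - 3)*(h - 2)^2*(h - 5)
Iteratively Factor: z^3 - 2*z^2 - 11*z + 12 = (z + 3)*(z^2 - 5*z + 4) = (z - 4)*(z + 3)*(z - 1)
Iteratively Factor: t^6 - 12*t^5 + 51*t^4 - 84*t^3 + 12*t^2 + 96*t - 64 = (t - 1)*(t^5 - 11*t^4 + 40*t^3 - 44*t^2 - 32*t + 64) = (t - 4)*(t - 1)*(t^4 - 7*t^3 + 12*t^2 + 4*t - 16) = (t - 4)*(t - 2)*(t - 1)*(t^3 - 5*t^2 + 2*t + 8) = (t - 4)*(t - 2)*(t - 1)*(t + 1)*(t^2 - 6*t + 8) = (t - 4)*(t - 2)^2*(t - 1)*(t + 1)*(t - 4)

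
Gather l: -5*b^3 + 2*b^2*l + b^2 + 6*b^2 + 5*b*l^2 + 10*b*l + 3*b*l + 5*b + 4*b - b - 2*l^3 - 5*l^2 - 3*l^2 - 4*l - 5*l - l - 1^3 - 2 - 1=-5*b^3 + 7*b^2 + 8*b - 2*l^3 + l^2*(5*b - 8) + l*(2*b^2 + 13*b - 10) - 4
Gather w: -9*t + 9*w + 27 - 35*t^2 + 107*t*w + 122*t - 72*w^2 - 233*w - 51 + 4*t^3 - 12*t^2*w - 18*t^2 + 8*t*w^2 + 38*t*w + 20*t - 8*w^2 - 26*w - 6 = 4*t^3 - 53*t^2 + 133*t + w^2*(8*t - 80) + w*(-12*t^2 + 145*t - 250) - 30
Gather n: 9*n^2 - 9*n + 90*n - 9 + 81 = 9*n^2 + 81*n + 72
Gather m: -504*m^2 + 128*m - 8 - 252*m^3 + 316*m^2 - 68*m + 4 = -252*m^3 - 188*m^2 + 60*m - 4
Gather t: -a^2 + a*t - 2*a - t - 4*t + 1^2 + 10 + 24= -a^2 - 2*a + t*(a - 5) + 35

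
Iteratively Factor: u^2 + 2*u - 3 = (u + 3)*(u - 1)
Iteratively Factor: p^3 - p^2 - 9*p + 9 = (p - 3)*(p^2 + 2*p - 3) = (p - 3)*(p - 1)*(p + 3)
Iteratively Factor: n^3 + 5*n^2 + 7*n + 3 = (n + 1)*(n^2 + 4*n + 3) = (n + 1)^2*(n + 3)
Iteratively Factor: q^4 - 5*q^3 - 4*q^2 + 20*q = (q + 2)*(q^3 - 7*q^2 + 10*q) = (q - 2)*(q + 2)*(q^2 - 5*q) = (q - 5)*(q - 2)*(q + 2)*(q)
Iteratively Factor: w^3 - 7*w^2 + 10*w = (w)*(w^2 - 7*w + 10) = w*(w - 2)*(w - 5)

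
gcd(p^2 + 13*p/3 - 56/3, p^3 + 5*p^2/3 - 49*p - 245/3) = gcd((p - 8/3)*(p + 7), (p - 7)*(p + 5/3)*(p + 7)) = p + 7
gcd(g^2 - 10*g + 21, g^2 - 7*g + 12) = g - 3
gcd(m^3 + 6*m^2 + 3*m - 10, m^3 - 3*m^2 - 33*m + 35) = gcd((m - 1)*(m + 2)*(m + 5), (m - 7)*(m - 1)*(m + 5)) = m^2 + 4*m - 5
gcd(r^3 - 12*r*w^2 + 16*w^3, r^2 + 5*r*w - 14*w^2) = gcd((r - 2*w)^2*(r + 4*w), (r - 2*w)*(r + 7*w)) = r - 2*w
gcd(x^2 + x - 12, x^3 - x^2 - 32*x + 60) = 1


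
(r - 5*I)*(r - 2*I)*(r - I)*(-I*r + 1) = -I*r^4 - 7*r^3 + 9*I*r^2 - 7*r + 10*I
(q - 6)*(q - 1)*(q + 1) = q^3 - 6*q^2 - q + 6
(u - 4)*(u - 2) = u^2 - 6*u + 8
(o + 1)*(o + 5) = o^2 + 6*o + 5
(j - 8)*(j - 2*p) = j^2 - 2*j*p - 8*j + 16*p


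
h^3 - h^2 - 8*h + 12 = (h - 2)^2*(h + 3)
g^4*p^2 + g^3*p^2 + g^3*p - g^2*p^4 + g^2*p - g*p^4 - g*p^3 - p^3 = (g - p)*(g + p)*(g*p + 1)*(g*p + p)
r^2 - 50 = (r - 5*sqrt(2))*(r + 5*sqrt(2))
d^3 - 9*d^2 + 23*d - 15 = (d - 5)*(d - 3)*(d - 1)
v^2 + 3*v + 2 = (v + 1)*(v + 2)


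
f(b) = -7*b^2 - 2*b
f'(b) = -14*b - 2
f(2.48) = -48.01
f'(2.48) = -36.72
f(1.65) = -22.36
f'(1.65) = -25.10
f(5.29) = -206.47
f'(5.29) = -76.06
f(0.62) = -3.93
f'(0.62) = -10.68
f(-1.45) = -11.82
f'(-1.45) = 18.30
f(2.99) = -68.56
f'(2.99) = -43.86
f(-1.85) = -20.26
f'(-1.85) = 23.90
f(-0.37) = -0.22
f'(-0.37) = 3.18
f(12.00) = -1032.00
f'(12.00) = -170.00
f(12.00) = -1032.00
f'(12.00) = -170.00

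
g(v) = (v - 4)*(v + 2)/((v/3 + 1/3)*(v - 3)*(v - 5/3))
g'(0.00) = -0.88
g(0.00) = -4.80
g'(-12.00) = -0.01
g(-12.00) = -0.21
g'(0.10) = -1.44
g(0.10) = -4.92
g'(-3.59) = 0.01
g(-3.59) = -0.40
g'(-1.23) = 25.88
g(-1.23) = 4.29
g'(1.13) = -23.95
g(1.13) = -12.61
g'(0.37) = -3.14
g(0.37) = -5.52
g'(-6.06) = -0.03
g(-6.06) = -0.35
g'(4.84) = 0.16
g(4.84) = 0.51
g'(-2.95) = 0.11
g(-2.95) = -0.37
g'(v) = (v - 4)/((v/3 + 1/3)*(v - 3)*(v - 5/3)) - (v - 4)*(v + 2)/((v/3 + 1/3)*(v - 3)*(v - 5/3)^2) - (v - 4)*(v + 2)/((v/3 + 1/3)*(v - 3)^2*(v - 5/3)) + (v + 2)/((v/3 + 1/3)*(v - 3)*(v - 5/3)) - (v - 4)*(v + 2)/(3*(v/3 + 1/3)^2*(v - 3)*(v - 5/3))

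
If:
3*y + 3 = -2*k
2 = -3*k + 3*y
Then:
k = -1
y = -1/3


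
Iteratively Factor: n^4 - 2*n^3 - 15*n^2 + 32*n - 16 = (n + 4)*(n^3 - 6*n^2 + 9*n - 4) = (n - 1)*(n + 4)*(n^2 - 5*n + 4) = (n - 4)*(n - 1)*(n + 4)*(n - 1)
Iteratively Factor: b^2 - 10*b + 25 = (b - 5)*(b - 5)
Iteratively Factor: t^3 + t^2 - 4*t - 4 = (t + 2)*(t^2 - t - 2) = (t - 2)*(t + 2)*(t + 1)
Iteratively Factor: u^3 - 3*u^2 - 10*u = (u)*(u^2 - 3*u - 10) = u*(u + 2)*(u - 5)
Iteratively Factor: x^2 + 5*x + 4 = (x + 1)*(x + 4)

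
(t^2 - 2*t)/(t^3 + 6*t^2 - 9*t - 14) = t/(t^2 + 8*t + 7)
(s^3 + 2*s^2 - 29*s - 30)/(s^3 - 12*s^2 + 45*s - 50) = (s^2 + 7*s + 6)/(s^2 - 7*s + 10)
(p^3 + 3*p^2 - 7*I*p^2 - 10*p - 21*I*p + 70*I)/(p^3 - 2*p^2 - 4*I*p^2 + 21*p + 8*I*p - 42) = (p + 5)/(p + 3*I)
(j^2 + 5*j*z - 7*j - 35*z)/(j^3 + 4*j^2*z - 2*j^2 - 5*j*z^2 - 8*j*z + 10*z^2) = (7 - j)/(-j^2 + j*z + 2*j - 2*z)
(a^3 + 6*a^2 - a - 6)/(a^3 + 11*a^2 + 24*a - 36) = (a + 1)/(a + 6)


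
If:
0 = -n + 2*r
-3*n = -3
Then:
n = 1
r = 1/2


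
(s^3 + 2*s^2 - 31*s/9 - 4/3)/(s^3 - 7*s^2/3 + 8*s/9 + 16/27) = 3*(s + 3)/(3*s - 4)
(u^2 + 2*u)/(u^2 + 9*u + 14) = u/(u + 7)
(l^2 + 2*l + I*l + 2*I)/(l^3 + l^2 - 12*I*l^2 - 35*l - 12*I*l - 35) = (l^2 + l*(2 + I) + 2*I)/(l^3 + l^2*(1 - 12*I) - l*(35 + 12*I) - 35)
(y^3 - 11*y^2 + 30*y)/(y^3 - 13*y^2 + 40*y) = (y - 6)/(y - 8)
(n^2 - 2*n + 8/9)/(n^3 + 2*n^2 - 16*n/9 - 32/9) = (3*n - 2)/(3*n^2 + 10*n + 8)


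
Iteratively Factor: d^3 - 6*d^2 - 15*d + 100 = (d + 4)*(d^2 - 10*d + 25) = (d - 5)*(d + 4)*(d - 5)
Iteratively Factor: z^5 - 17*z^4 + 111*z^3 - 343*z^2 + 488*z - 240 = (z - 1)*(z^4 - 16*z^3 + 95*z^2 - 248*z + 240) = (z - 3)*(z - 1)*(z^3 - 13*z^2 + 56*z - 80) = (z - 4)*(z - 3)*(z - 1)*(z^2 - 9*z + 20) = (z - 4)^2*(z - 3)*(z - 1)*(z - 5)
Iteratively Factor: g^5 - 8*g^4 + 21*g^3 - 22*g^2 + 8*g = (g - 4)*(g^4 - 4*g^3 + 5*g^2 - 2*g) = (g - 4)*(g - 2)*(g^3 - 2*g^2 + g) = g*(g - 4)*(g - 2)*(g^2 - 2*g + 1) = g*(g - 4)*(g - 2)*(g - 1)*(g - 1)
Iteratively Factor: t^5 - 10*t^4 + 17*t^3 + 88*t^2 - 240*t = (t - 4)*(t^4 - 6*t^3 - 7*t^2 + 60*t) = (t - 4)*(t + 3)*(t^3 - 9*t^2 + 20*t) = (t - 5)*(t - 4)*(t + 3)*(t^2 - 4*t) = (t - 5)*(t - 4)^2*(t + 3)*(t)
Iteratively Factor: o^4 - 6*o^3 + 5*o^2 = (o - 5)*(o^3 - o^2) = o*(o - 5)*(o^2 - o) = o^2*(o - 5)*(o - 1)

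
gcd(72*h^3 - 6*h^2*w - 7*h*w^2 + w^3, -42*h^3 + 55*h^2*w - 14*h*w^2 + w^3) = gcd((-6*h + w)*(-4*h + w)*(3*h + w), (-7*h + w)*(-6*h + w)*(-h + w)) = -6*h + w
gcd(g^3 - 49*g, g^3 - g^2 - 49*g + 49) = g^2 - 49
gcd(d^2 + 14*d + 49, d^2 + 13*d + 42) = d + 7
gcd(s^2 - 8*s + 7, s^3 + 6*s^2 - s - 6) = s - 1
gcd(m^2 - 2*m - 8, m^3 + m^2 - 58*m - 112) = m + 2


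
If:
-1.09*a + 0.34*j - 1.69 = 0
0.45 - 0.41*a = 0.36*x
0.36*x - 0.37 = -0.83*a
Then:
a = -0.19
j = 4.36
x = 1.47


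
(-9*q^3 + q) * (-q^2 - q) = 9*q^5 + 9*q^4 - q^3 - q^2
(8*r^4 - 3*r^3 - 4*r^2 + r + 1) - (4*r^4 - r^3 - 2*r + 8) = 4*r^4 - 2*r^3 - 4*r^2 + 3*r - 7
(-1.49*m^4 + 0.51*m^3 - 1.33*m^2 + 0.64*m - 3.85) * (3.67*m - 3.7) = -5.4683*m^5 + 7.3847*m^4 - 6.7681*m^3 + 7.2698*m^2 - 16.4975*m + 14.245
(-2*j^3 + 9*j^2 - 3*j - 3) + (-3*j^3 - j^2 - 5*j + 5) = -5*j^3 + 8*j^2 - 8*j + 2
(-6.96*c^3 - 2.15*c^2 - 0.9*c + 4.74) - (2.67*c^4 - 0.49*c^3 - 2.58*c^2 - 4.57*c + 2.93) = -2.67*c^4 - 6.47*c^3 + 0.43*c^2 + 3.67*c + 1.81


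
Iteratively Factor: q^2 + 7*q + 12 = (q + 4)*(q + 3)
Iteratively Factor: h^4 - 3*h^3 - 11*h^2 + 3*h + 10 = (h - 1)*(h^3 - 2*h^2 - 13*h - 10) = (h - 5)*(h - 1)*(h^2 + 3*h + 2) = (h - 5)*(h - 1)*(h + 2)*(h + 1)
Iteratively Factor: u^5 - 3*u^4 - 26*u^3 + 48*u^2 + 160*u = (u)*(u^4 - 3*u^3 - 26*u^2 + 48*u + 160) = u*(u - 5)*(u^3 + 2*u^2 - 16*u - 32) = u*(u - 5)*(u + 2)*(u^2 - 16) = u*(u - 5)*(u - 4)*(u + 2)*(u + 4)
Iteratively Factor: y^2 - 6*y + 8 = (y - 4)*(y - 2)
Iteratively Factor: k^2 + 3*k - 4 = (k + 4)*(k - 1)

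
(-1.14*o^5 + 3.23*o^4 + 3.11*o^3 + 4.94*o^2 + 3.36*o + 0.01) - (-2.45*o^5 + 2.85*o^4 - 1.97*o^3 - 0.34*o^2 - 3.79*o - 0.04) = 1.31*o^5 + 0.38*o^4 + 5.08*o^3 + 5.28*o^2 + 7.15*o + 0.05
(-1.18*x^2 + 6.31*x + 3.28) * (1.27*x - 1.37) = -1.4986*x^3 + 9.6303*x^2 - 4.4791*x - 4.4936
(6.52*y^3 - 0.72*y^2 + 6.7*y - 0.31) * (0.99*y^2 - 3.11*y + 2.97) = 6.4548*y^5 - 20.99*y^4 + 28.2366*y^3 - 23.2823*y^2 + 20.8631*y - 0.9207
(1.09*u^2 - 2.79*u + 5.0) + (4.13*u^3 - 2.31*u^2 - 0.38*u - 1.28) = 4.13*u^3 - 1.22*u^2 - 3.17*u + 3.72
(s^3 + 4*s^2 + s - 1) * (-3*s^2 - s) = -3*s^5 - 13*s^4 - 7*s^3 + 2*s^2 + s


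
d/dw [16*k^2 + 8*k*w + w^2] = 8*k + 2*w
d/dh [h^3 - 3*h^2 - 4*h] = 3*h^2 - 6*h - 4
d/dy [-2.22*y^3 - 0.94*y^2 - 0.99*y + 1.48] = -6.66*y^2 - 1.88*y - 0.99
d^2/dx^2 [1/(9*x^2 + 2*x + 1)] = 2*(-81*x^2 - 18*x + 4*(9*x + 1)^2 - 9)/(9*x^2 + 2*x + 1)^3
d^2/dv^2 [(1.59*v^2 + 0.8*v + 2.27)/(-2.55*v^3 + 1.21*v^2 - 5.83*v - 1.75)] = (-20.67795*v^6 - 31.212*v^5 - 20.4912899999999*v^4 + 210.411776*v^3 - 199.783722*v^2 + 146.694816*v - 157.337806)/(16.581375*v^9 - 23.604075*v^8 + 124.92909*v^7 - 75.564226*v^6 + 253.224444*v^5 + 40.405068*v^4 + 147.513262*v^3 + 167.32485*v^2 + 53.563125*v + 5.359375)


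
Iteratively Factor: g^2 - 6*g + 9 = (g - 3)*(g - 3)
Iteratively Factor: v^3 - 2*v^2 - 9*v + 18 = (v - 3)*(v^2 + v - 6) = (v - 3)*(v - 2)*(v + 3)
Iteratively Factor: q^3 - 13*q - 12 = (q + 3)*(q^2 - 3*q - 4) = (q + 1)*(q + 3)*(q - 4)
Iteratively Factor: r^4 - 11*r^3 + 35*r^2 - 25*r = (r)*(r^3 - 11*r^2 + 35*r - 25) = r*(r - 1)*(r^2 - 10*r + 25) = r*(r - 5)*(r - 1)*(r - 5)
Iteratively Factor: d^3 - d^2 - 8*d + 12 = (d - 2)*(d^2 + d - 6) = (d - 2)*(d + 3)*(d - 2)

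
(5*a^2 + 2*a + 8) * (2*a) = 10*a^3 + 4*a^2 + 16*a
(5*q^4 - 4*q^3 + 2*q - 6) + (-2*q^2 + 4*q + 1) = 5*q^4 - 4*q^3 - 2*q^2 + 6*q - 5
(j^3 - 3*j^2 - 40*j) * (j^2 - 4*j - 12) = j^5 - 7*j^4 - 40*j^3 + 196*j^2 + 480*j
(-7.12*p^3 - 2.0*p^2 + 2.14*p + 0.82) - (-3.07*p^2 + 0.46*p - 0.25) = -7.12*p^3 + 1.07*p^2 + 1.68*p + 1.07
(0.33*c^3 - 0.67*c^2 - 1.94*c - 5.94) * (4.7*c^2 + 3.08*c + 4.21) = 1.551*c^5 - 2.1326*c^4 - 9.7923*c^3 - 36.7139*c^2 - 26.4626*c - 25.0074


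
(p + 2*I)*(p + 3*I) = p^2 + 5*I*p - 6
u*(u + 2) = u^2 + 2*u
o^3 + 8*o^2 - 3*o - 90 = (o - 3)*(o + 5)*(o + 6)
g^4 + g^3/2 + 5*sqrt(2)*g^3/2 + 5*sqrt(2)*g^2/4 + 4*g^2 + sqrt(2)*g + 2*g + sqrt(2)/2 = (g + 1/2)*(g + sqrt(2)/2)*(g + sqrt(2))^2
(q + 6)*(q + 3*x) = q^2 + 3*q*x + 6*q + 18*x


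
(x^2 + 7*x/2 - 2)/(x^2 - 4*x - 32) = (x - 1/2)/(x - 8)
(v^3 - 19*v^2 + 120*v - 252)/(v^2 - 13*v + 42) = v - 6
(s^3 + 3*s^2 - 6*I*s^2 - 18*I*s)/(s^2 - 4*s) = (s^2 + s*(3 - 6*I) - 18*I)/(s - 4)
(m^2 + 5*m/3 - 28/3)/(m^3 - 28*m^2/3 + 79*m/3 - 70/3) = (m + 4)/(m^2 - 7*m + 10)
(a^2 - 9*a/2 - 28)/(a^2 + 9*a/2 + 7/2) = (a - 8)/(a + 1)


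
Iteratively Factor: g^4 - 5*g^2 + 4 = (g - 2)*(g^3 + 2*g^2 - g - 2) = (g - 2)*(g + 1)*(g^2 + g - 2) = (g - 2)*(g + 1)*(g + 2)*(g - 1)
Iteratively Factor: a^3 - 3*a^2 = (a)*(a^2 - 3*a) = a^2*(a - 3)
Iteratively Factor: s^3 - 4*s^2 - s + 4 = (s - 1)*(s^2 - 3*s - 4) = (s - 4)*(s - 1)*(s + 1)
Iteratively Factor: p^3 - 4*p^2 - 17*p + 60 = (p - 3)*(p^2 - p - 20) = (p - 5)*(p - 3)*(p + 4)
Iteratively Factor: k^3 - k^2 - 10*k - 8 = (k - 4)*(k^2 + 3*k + 2) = (k - 4)*(k + 2)*(k + 1)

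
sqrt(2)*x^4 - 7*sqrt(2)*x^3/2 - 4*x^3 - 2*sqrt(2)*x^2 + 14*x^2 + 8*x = x*(x - 4)*(x - 2*sqrt(2))*(sqrt(2)*x + sqrt(2)/2)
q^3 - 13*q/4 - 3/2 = (q - 2)*(q + 1/2)*(q + 3/2)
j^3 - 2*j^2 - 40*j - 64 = (j - 8)*(j + 2)*(j + 4)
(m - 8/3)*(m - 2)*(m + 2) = m^3 - 8*m^2/3 - 4*m + 32/3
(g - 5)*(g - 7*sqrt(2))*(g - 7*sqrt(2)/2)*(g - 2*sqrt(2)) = g^4 - 25*sqrt(2)*g^3/2 - 5*g^3 + 125*sqrt(2)*g^2/2 + 91*g^2 - 455*g - 98*sqrt(2)*g + 490*sqrt(2)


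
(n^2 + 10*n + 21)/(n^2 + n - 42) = (n + 3)/(n - 6)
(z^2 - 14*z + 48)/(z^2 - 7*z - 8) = (z - 6)/(z + 1)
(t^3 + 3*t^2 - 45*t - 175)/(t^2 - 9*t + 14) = (t^2 + 10*t + 25)/(t - 2)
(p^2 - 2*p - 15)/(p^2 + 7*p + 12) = (p - 5)/(p + 4)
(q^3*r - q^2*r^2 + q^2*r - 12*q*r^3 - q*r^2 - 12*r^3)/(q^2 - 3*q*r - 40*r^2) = r*(-q^3 + q^2*r - q^2 + 12*q*r^2 + q*r + 12*r^2)/(-q^2 + 3*q*r + 40*r^2)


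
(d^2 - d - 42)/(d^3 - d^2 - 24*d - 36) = (-d^2 + d + 42)/(-d^3 + d^2 + 24*d + 36)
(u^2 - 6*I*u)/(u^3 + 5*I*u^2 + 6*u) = (u - 6*I)/(u^2 + 5*I*u + 6)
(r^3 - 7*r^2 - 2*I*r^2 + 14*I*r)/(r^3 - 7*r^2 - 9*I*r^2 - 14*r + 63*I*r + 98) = r/(r - 7*I)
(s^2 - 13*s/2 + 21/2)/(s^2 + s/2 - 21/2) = (2*s - 7)/(2*s + 7)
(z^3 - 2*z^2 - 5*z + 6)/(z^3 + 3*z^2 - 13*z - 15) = (z^2 + z - 2)/(z^2 + 6*z + 5)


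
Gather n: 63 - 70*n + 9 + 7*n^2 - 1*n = 7*n^2 - 71*n + 72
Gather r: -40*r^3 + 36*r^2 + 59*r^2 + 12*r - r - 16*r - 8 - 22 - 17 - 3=-40*r^3 + 95*r^2 - 5*r - 50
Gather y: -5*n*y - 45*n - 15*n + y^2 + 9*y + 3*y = -60*n + y^2 + y*(12 - 5*n)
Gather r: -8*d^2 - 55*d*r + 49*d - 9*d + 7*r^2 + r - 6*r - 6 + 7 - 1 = -8*d^2 + 40*d + 7*r^2 + r*(-55*d - 5)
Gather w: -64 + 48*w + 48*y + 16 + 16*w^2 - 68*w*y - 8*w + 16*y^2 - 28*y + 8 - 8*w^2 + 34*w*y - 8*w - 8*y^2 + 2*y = 8*w^2 + w*(32 - 34*y) + 8*y^2 + 22*y - 40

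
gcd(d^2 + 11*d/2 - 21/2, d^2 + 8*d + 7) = d + 7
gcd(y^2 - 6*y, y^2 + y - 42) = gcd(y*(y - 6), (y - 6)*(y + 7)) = y - 6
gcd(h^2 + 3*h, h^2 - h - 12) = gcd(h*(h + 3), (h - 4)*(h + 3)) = h + 3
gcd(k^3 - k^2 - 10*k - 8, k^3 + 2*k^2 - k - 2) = k^2 + 3*k + 2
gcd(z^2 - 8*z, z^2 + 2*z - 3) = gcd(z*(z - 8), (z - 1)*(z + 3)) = 1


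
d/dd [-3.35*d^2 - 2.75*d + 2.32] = -6.7*d - 2.75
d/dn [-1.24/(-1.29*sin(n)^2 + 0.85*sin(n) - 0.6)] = (1.054 - 3.1992*sin(n))*cos(n)/(1.29*sin(n)^2 - 0.85*sin(n) + 0.6)^2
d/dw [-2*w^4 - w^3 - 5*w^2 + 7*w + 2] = -8*w^3 - 3*w^2 - 10*w + 7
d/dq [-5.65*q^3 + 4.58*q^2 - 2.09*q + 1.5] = -16.95*q^2 + 9.16*q - 2.09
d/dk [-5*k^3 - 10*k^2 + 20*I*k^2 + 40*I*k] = -15*k^2 + k*(-20 + 40*I) + 40*I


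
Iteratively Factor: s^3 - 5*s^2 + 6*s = (s)*(s^2 - 5*s + 6) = s*(s - 3)*(s - 2)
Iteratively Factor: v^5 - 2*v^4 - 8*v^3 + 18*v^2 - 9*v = (v - 1)*(v^4 - v^3 - 9*v^2 + 9*v) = (v - 3)*(v - 1)*(v^3 + 2*v^2 - 3*v) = (v - 3)*(v - 1)^2*(v^2 + 3*v) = (v - 3)*(v - 1)^2*(v + 3)*(v)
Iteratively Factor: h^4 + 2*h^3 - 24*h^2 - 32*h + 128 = (h + 4)*(h^3 - 2*h^2 - 16*h + 32) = (h + 4)^2*(h^2 - 6*h + 8) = (h - 4)*(h + 4)^2*(h - 2)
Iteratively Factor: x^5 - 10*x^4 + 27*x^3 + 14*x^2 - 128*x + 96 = (x - 4)*(x^4 - 6*x^3 + 3*x^2 + 26*x - 24) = (x - 4)*(x - 1)*(x^3 - 5*x^2 - 2*x + 24) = (x - 4)*(x - 1)*(x + 2)*(x^2 - 7*x + 12) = (x - 4)^2*(x - 1)*(x + 2)*(x - 3)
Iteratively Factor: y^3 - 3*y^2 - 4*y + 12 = (y - 3)*(y^2 - 4) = (y - 3)*(y - 2)*(y + 2)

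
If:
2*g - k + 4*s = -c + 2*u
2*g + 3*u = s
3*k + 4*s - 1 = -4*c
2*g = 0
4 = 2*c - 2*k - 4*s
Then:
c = 25/28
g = 0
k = -5/14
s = -3/8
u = -1/8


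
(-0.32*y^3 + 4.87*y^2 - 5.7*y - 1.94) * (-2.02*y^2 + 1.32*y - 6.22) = 0.6464*y^5 - 10.2598*y^4 + 19.9328*y^3 - 33.8966*y^2 + 32.8932*y + 12.0668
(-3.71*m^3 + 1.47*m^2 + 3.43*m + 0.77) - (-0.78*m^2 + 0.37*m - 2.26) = -3.71*m^3 + 2.25*m^2 + 3.06*m + 3.03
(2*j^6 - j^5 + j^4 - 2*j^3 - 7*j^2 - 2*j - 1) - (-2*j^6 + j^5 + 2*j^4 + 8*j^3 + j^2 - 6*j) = 4*j^6 - 2*j^5 - j^4 - 10*j^3 - 8*j^2 + 4*j - 1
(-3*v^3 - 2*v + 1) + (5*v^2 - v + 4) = -3*v^3 + 5*v^2 - 3*v + 5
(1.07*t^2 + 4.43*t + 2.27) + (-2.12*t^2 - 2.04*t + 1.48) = -1.05*t^2 + 2.39*t + 3.75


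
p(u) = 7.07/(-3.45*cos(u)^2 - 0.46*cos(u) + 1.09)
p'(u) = 7.07*(-6.9*sin(u)*cos(u) - 0.46*sin(u))/(-3.45*cos(u)^2 - 0.46*cos(u) + 1.09)^2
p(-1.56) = 6.52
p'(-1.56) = 3.21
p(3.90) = -17.94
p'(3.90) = -142.38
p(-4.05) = 103.95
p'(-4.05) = 4559.57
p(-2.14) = 21.06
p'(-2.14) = -172.14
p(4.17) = 17.32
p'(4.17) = -112.71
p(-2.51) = -8.99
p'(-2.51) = -34.52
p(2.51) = -8.99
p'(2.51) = 34.52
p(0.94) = -18.54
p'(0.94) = -177.80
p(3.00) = -3.85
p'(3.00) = 1.89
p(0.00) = -2.51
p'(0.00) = 0.00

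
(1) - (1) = 0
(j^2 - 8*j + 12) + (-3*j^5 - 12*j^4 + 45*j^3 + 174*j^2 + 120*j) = -3*j^5 - 12*j^4 + 45*j^3 + 175*j^2 + 112*j + 12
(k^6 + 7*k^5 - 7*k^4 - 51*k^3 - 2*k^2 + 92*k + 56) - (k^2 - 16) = k^6 + 7*k^5 - 7*k^4 - 51*k^3 - 3*k^2 + 92*k + 72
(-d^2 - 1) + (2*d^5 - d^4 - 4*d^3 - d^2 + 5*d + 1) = 2*d^5 - d^4 - 4*d^3 - 2*d^2 + 5*d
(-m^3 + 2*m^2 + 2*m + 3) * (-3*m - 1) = 3*m^4 - 5*m^3 - 8*m^2 - 11*m - 3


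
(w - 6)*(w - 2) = w^2 - 8*w + 12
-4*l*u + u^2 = u*(-4*l + u)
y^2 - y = y*(y - 1)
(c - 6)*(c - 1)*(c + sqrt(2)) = c^3 - 7*c^2 + sqrt(2)*c^2 - 7*sqrt(2)*c + 6*c + 6*sqrt(2)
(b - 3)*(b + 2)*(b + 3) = b^3 + 2*b^2 - 9*b - 18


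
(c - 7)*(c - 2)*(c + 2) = c^3 - 7*c^2 - 4*c + 28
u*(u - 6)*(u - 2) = u^3 - 8*u^2 + 12*u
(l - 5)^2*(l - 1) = l^3 - 11*l^2 + 35*l - 25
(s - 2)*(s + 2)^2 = s^3 + 2*s^2 - 4*s - 8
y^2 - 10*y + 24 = (y - 6)*(y - 4)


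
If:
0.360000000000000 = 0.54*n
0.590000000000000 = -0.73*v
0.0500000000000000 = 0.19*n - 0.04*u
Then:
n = 0.67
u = 1.92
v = -0.81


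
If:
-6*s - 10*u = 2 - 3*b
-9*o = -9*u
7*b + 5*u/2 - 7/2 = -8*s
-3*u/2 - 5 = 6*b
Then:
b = -539/978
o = -184/163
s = 2489/1956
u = -184/163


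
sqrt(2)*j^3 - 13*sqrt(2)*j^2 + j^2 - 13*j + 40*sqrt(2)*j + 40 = (j - 8)*(j - 5)*(sqrt(2)*j + 1)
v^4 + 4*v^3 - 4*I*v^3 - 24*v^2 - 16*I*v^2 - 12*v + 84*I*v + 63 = (v - 3)*(v + 7)*(v - 3*I)*(v - I)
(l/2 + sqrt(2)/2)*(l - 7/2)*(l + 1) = l^3/2 - 5*l^2/4 + sqrt(2)*l^2/2 - 5*sqrt(2)*l/4 - 7*l/4 - 7*sqrt(2)/4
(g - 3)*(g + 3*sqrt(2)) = g^2 - 3*g + 3*sqrt(2)*g - 9*sqrt(2)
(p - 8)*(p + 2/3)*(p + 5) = p^3 - 7*p^2/3 - 42*p - 80/3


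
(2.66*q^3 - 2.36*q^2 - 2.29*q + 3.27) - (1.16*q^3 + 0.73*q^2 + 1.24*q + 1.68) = 1.5*q^3 - 3.09*q^2 - 3.53*q + 1.59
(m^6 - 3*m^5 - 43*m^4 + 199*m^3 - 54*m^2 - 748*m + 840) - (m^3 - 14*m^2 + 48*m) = m^6 - 3*m^5 - 43*m^4 + 198*m^3 - 40*m^2 - 796*m + 840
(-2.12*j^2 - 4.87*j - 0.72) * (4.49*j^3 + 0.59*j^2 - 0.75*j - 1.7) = -9.5188*j^5 - 23.1171*j^4 - 4.5161*j^3 + 6.8317*j^2 + 8.819*j + 1.224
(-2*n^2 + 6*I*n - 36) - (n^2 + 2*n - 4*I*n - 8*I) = -3*n^2 - 2*n + 10*I*n - 36 + 8*I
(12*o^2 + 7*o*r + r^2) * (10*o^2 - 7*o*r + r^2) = 120*o^4 - 14*o^3*r - 27*o^2*r^2 + r^4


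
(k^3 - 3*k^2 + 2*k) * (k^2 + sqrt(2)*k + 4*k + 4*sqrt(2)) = k^5 + k^4 + sqrt(2)*k^4 - 10*k^3 + sqrt(2)*k^3 - 10*sqrt(2)*k^2 + 8*k^2 + 8*sqrt(2)*k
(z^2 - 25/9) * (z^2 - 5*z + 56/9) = z^4 - 5*z^3 + 31*z^2/9 + 125*z/9 - 1400/81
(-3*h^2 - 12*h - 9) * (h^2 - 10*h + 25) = -3*h^4 + 18*h^3 + 36*h^2 - 210*h - 225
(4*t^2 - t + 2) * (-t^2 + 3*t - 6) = -4*t^4 + 13*t^3 - 29*t^2 + 12*t - 12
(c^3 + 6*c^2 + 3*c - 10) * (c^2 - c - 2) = c^5 + 5*c^4 - 5*c^3 - 25*c^2 + 4*c + 20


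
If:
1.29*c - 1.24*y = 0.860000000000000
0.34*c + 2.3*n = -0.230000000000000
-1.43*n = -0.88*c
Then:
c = -0.13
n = -0.08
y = -0.83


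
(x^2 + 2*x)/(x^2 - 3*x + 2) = x*(x + 2)/(x^2 - 3*x + 2)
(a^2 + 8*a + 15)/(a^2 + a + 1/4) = 4*(a^2 + 8*a + 15)/(4*a^2 + 4*a + 1)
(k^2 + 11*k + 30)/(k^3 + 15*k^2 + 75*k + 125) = (k + 6)/(k^2 + 10*k + 25)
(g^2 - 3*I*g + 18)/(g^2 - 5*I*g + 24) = (g - 6*I)/(g - 8*I)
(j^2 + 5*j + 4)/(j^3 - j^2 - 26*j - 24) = 1/(j - 6)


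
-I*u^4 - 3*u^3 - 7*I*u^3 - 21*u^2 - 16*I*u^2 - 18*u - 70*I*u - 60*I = (u + 6)*(u - 5*I)*(u + 2*I)*(-I*u - I)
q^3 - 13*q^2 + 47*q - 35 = (q - 7)*(q - 5)*(q - 1)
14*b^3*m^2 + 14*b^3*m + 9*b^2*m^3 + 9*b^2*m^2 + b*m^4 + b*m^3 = m*(2*b + m)*(7*b + m)*(b*m + b)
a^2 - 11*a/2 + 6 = (a - 4)*(a - 3/2)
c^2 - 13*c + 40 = (c - 8)*(c - 5)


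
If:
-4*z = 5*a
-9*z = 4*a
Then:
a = 0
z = 0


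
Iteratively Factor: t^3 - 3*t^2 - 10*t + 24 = (t - 2)*(t^2 - t - 12) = (t - 4)*(t - 2)*(t + 3)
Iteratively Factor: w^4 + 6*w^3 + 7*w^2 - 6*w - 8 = (w + 4)*(w^3 + 2*w^2 - w - 2) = (w + 2)*(w + 4)*(w^2 - 1) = (w - 1)*(w + 2)*(w + 4)*(w + 1)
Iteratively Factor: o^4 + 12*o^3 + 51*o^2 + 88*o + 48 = (o + 4)*(o^3 + 8*o^2 + 19*o + 12) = (o + 4)^2*(o^2 + 4*o + 3) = (o + 1)*(o + 4)^2*(o + 3)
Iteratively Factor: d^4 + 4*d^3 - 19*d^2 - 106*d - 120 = (d - 5)*(d^3 + 9*d^2 + 26*d + 24) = (d - 5)*(d + 4)*(d^2 + 5*d + 6) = (d - 5)*(d + 2)*(d + 4)*(d + 3)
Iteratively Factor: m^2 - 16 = (m - 4)*(m + 4)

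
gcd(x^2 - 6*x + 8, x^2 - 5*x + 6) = x - 2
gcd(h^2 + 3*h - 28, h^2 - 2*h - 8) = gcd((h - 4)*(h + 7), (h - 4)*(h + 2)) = h - 4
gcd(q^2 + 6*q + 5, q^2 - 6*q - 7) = q + 1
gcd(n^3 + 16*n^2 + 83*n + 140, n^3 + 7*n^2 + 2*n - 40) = n^2 + 9*n + 20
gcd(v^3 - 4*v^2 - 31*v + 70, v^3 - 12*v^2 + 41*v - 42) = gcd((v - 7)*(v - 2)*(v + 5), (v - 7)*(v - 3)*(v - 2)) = v^2 - 9*v + 14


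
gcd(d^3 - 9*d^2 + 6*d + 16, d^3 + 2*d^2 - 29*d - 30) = d + 1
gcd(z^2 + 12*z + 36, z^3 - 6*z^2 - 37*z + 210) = z + 6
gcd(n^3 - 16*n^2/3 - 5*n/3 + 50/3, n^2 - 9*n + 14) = n - 2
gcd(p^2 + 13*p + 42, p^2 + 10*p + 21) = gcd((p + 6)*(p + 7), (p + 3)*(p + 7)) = p + 7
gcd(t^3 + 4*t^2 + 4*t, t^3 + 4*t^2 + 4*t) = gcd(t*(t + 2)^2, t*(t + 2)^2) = t^3 + 4*t^2 + 4*t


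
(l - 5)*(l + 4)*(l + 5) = l^3 + 4*l^2 - 25*l - 100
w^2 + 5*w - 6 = (w - 1)*(w + 6)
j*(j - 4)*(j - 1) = j^3 - 5*j^2 + 4*j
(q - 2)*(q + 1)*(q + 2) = q^3 + q^2 - 4*q - 4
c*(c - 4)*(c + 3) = c^3 - c^2 - 12*c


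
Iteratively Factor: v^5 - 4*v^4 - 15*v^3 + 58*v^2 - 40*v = (v)*(v^4 - 4*v^3 - 15*v^2 + 58*v - 40) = v*(v - 5)*(v^3 + v^2 - 10*v + 8) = v*(v - 5)*(v - 1)*(v^2 + 2*v - 8) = v*(v - 5)*(v - 2)*(v - 1)*(v + 4)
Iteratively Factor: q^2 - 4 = (q - 2)*(q + 2)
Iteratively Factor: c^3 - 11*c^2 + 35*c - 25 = (c - 5)*(c^2 - 6*c + 5) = (c - 5)^2*(c - 1)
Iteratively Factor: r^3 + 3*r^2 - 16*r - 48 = (r + 3)*(r^2 - 16) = (r + 3)*(r + 4)*(r - 4)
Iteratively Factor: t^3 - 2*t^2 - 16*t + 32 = (t + 4)*(t^2 - 6*t + 8) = (t - 4)*(t + 4)*(t - 2)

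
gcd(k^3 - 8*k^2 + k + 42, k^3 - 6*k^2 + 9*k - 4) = 1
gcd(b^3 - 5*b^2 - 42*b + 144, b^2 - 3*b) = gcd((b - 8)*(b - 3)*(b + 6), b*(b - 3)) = b - 3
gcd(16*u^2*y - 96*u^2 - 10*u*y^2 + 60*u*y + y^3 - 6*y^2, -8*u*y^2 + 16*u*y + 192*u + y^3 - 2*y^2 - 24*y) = -8*u*y + 48*u + y^2 - 6*y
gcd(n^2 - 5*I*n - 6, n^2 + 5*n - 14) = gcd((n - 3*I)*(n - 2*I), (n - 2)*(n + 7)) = 1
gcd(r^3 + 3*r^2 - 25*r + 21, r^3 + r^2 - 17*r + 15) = r^2 - 4*r + 3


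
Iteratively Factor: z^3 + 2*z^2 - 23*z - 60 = (z + 3)*(z^2 - z - 20) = (z + 3)*(z + 4)*(z - 5)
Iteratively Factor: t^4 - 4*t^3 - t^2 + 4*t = (t)*(t^3 - 4*t^2 - t + 4) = t*(t - 1)*(t^2 - 3*t - 4) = t*(t - 4)*(t - 1)*(t + 1)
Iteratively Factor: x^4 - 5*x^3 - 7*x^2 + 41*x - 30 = (x - 5)*(x^3 - 7*x + 6) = (x - 5)*(x - 2)*(x^2 + 2*x - 3) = (x - 5)*(x - 2)*(x - 1)*(x + 3)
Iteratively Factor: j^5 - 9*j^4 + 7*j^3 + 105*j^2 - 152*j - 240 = (j + 1)*(j^4 - 10*j^3 + 17*j^2 + 88*j - 240) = (j - 4)*(j + 1)*(j^3 - 6*j^2 - 7*j + 60) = (j - 4)*(j + 1)*(j + 3)*(j^2 - 9*j + 20) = (j - 5)*(j - 4)*(j + 1)*(j + 3)*(j - 4)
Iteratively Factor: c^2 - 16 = (c - 4)*(c + 4)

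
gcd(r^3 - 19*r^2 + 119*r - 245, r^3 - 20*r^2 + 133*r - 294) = r^2 - 14*r + 49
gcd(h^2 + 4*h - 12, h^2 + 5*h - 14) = h - 2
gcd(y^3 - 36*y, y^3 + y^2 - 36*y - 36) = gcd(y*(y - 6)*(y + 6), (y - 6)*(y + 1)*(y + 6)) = y^2 - 36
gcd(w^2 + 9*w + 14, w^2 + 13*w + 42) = w + 7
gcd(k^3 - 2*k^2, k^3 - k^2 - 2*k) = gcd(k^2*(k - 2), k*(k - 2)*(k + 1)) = k^2 - 2*k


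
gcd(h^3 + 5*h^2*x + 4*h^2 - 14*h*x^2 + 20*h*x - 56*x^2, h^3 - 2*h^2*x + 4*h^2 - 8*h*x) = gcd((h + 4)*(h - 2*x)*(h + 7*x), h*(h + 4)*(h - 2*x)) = -h^2 + 2*h*x - 4*h + 8*x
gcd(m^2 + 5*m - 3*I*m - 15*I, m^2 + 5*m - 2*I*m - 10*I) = m + 5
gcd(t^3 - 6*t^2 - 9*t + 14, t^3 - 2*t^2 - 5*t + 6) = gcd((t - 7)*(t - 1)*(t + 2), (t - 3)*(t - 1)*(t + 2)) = t^2 + t - 2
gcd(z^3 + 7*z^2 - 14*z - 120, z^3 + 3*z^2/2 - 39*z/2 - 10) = z^2 + z - 20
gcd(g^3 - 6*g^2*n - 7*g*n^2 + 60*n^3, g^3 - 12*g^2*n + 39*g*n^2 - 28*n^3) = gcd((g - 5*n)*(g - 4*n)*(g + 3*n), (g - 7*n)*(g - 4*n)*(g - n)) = g - 4*n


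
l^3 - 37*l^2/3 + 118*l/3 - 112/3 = (l - 8)*(l - 7/3)*(l - 2)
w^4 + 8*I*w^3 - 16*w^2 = w^2*(w + 4*I)^2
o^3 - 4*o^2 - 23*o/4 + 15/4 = (o - 5)*(o - 1/2)*(o + 3/2)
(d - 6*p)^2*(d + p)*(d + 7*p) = d^4 - 4*d^3*p - 53*d^2*p^2 + 204*d*p^3 + 252*p^4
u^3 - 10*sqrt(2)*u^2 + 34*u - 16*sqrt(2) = (u - 8*sqrt(2))*(u - sqrt(2))^2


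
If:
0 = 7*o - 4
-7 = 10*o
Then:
No Solution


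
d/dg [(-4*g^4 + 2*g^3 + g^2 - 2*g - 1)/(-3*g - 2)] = (36*g^4 + 20*g^3 - 15*g^2 - 4*g + 1)/(9*g^2 + 12*g + 4)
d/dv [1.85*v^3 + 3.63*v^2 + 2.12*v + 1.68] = 5.55*v^2 + 7.26*v + 2.12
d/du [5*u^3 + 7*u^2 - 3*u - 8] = 15*u^2 + 14*u - 3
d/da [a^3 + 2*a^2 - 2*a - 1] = 3*a^2 + 4*a - 2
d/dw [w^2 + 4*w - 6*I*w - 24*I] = 2*w + 4 - 6*I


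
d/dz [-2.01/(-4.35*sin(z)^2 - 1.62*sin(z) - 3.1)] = -(17.487*sin(z) + 3.2562)*cos(z)/(4.35*sin(z)^2 + 1.62*sin(z) + 3.1)^2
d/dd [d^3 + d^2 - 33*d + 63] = 3*d^2 + 2*d - 33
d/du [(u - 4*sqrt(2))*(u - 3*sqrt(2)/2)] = 2*u - 11*sqrt(2)/2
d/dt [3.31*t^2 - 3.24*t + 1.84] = 6.62*t - 3.24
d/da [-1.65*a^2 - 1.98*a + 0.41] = -3.3*a - 1.98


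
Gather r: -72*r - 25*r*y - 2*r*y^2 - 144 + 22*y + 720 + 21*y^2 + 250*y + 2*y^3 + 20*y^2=r*(-2*y^2 - 25*y - 72) + 2*y^3 + 41*y^2 + 272*y + 576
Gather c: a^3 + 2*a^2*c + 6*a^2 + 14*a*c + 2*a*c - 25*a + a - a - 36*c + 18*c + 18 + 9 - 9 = a^3 + 6*a^2 - 25*a + c*(2*a^2 + 16*a - 18) + 18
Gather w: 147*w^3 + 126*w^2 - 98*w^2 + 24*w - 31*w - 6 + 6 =147*w^3 + 28*w^2 - 7*w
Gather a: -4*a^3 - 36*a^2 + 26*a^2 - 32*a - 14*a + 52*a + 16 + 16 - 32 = -4*a^3 - 10*a^2 + 6*a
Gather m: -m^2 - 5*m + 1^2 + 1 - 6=-m^2 - 5*m - 4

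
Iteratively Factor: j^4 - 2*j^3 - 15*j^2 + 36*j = (j)*(j^3 - 2*j^2 - 15*j + 36) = j*(j - 3)*(j^2 + j - 12) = j*(j - 3)*(j + 4)*(j - 3)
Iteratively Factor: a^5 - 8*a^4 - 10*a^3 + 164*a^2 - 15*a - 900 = (a - 4)*(a^4 - 4*a^3 - 26*a^2 + 60*a + 225) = (a - 5)*(a - 4)*(a^3 + a^2 - 21*a - 45) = (a - 5)*(a - 4)*(a + 3)*(a^2 - 2*a - 15) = (a - 5)*(a - 4)*(a + 3)^2*(a - 5)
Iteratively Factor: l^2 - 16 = (l - 4)*(l + 4)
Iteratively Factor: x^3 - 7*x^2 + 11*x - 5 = (x - 5)*(x^2 - 2*x + 1) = (x - 5)*(x - 1)*(x - 1)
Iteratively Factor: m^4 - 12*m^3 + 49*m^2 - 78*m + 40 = (m - 1)*(m^3 - 11*m^2 + 38*m - 40) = (m - 2)*(m - 1)*(m^2 - 9*m + 20) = (m - 5)*(m - 2)*(m - 1)*(m - 4)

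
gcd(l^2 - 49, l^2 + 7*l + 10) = 1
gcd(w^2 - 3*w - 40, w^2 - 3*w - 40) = w^2 - 3*w - 40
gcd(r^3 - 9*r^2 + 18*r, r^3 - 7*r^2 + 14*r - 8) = 1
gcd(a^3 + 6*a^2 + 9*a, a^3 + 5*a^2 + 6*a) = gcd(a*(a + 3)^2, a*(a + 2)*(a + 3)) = a^2 + 3*a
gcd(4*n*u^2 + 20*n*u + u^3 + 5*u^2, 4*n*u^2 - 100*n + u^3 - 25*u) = 4*n*u + 20*n + u^2 + 5*u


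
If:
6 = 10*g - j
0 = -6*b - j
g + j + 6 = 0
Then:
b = 1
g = 0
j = -6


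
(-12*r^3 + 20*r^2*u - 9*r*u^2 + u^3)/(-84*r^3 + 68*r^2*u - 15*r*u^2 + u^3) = (r - u)/(7*r - u)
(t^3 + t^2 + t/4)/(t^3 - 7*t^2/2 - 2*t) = (t + 1/2)/(t - 4)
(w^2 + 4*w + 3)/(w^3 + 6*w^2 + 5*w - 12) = (w + 1)/(w^2 + 3*w - 4)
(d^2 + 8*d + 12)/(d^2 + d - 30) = (d + 2)/(d - 5)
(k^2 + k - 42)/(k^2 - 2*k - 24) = (k + 7)/(k + 4)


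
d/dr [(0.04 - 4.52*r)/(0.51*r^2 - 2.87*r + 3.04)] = (2.3052*r^2 - 0.0408000000000008*r - 13.626)/(0.2601*r^4 - 2.9274*r^3 + 11.3377*r^2 - 17.4496*r + 9.2416)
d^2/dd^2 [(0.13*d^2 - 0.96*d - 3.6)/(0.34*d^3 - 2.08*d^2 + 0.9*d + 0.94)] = (0.030056*d^6 - 0.665856*d^5 - 1.159128*d^4 + 32.9206*d^3 - 94.852992*d^2 + 36.076608*d - 18.055384)/(0.039304*d^9 - 0.721344*d^8 + 4.725048*d^7 - 12.4918*d^6 + 8.518872*d^5 + 8.871888*d^4 - 8.927808*d^3 - 3.229464*d^2 + 2.38572*d + 0.830584)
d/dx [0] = 0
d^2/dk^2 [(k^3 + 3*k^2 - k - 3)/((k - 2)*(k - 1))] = 30/(k^3 - 6*k^2 + 12*k - 8)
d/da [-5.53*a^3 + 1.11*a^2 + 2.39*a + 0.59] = -16.59*a^2 + 2.22*a + 2.39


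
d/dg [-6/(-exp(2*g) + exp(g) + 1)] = (6 - 12*exp(g))*exp(g)/(-exp(2*g) + exp(g) + 1)^2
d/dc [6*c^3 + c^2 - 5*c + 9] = 18*c^2 + 2*c - 5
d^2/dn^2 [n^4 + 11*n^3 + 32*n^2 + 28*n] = 12*n^2 + 66*n + 64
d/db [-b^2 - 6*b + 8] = -2*b - 6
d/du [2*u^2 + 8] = 4*u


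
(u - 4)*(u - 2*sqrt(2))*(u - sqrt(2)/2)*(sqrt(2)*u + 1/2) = sqrt(2)*u^4 - 4*sqrt(2)*u^3 - 9*u^3/2 + 3*sqrt(2)*u^2/4 + 18*u^2 - 3*sqrt(2)*u + u - 4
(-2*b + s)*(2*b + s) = -4*b^2 + s^2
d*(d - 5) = d^2 - 5*d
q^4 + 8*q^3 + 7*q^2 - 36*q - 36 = (q - 2)*(q + 1)*(q + 3)*(q + 6)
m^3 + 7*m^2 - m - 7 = (m - 1)*(m + 1)*(m + 7)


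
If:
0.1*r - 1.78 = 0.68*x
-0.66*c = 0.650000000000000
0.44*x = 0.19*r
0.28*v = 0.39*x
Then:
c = -0.98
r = -9.19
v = -5.53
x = -3.97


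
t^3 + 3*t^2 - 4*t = t*(t - 1)*(t + 4)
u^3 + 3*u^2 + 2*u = u*(u + 1)*(u + 2)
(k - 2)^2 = k^2 - 4*k + 4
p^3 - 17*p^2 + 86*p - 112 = (p - 8)*(p - 7)*(p - 2)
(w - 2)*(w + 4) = w^2 + 2*w - 8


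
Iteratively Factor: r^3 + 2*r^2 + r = (r + 1)*(r^2 + r) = (r + 1)^2*(r)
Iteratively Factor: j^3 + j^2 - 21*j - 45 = (j + 3)*(j^2 - 2*j - 15) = (j - 5)*(j + 3)*(j + 3)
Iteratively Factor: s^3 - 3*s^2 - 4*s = (s - 4)*(s^2 + s) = (s - 4)*(s + 1)*(s)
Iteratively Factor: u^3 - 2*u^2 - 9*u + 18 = (u - 2)*(u^2 - 9) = (u - 3)*(u - 2)*(u + 3)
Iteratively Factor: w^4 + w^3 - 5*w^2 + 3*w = (w - 1)*(w^3 + 2*w^2 - 3*w) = (w - 1)^2*(w^2 + 3*w) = w*(w - 1)^2*(w + 3)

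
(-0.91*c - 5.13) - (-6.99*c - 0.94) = 6.08*c - 4.19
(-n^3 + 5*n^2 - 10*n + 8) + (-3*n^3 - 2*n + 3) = -4*n^3 + 5*n^2 - 12*n + 11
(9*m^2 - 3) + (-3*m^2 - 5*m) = 6*m^2 - 5*m - 3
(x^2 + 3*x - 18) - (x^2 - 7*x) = 10*x - 18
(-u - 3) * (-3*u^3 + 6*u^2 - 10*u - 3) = 3*u^4 + 3*u^3 - 8*u^2 + 33*u + 9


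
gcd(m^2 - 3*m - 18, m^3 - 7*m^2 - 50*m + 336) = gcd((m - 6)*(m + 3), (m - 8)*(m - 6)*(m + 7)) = m - 6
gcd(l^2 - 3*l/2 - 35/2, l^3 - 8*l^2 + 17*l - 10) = l - 5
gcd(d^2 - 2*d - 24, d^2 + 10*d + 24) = d + 4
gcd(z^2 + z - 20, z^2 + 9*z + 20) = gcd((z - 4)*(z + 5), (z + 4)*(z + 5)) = z + 5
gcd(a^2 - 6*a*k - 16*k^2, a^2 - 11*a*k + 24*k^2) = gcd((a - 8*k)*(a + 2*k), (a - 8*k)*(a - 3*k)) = a - 8*k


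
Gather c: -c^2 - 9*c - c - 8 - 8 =-c^2 - 10*c - 16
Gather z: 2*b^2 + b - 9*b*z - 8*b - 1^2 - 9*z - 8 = 2*b^2 - 7*b + z*(-9*b - 9) - 9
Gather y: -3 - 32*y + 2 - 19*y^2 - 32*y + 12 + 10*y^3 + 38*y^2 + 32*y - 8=10*y^3 + 19*y^2 - 32*y + 3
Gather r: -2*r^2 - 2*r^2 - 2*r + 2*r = -4*r^2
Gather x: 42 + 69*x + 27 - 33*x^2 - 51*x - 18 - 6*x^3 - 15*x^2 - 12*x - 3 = -6*x^3 - 48*x^2 + 6*x + 48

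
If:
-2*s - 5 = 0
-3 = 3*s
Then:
No Solution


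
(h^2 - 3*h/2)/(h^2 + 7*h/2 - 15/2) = h/(h + 5)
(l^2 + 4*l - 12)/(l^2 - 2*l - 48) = (l - 2)/(l - 8)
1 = 1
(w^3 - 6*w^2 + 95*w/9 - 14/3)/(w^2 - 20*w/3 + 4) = (w^2 - 16*w/3 + 7)/(w - 6)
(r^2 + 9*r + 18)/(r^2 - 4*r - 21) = (r + 6)/(r - 7)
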